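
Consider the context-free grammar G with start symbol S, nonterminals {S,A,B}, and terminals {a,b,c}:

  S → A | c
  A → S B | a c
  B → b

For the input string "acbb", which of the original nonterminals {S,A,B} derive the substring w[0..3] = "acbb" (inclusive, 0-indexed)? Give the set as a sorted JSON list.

Convert to CNF:
  S -> S B | T0 T1 | c
  A -> S B | T0 T1
  B -> b
  T0 -> a
  T1 -> c

Fill CYK table bottom-up — only the sub-triangle for w[0..3]:
  T[0,0] 'a' = {T0}  orig:{}
  T[1,1] 'c' = {S,T1}  orig:{S}
  T[2,2] 'b' = {B}
  T[3,3] 'b' = {B}
  T[0,1] 'ac' = {A,S}
  T[1,2] 'cb' = {A,S}
  T[2,3] 'bb' = ∅
  T[0,2] 'acb' = {A,S}
  T[1,3] 'cbb' = {A,S}
  T[0,3] 'acbb' = {A,S}

Original NTs in T[0,3] deriving "acbb": ["A", "S"]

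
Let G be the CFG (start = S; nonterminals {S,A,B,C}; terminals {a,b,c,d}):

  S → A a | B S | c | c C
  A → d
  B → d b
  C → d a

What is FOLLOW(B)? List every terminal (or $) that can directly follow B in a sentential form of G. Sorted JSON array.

FIRST sets, iterate to fixpoint:
round 1:
  A via A→d: +{d}
  B via B→d b: +{d}
  C via C→d a: +{d}
  S via S→A a: +{d}
  S via S→c: +{c}
  S: {c,d}  A: {d}  B: {d}  C: {d}
round 2: done
  S: {c,d}  A: {d}  B: {d}  C: {d}

FOLLOW iteration:
seed FOLLOW(S) with $
round 1:
  S→A a: FOLLOW(A) ⊇ FIRST(a) = {a}; new: +{a}
  S→B S: FOLLOW(B) ⊇ FIRST(S) = {c,d}; new: +{c,d}
  S→c C: FOLLOW(C) ⊇ FOLLOW(S) ⊇ {$}; new: +{$}
  S: {$}  A: {a}  B: {c,d}  C: {$}
round 2: (no change)
  S: {$}  A: {a}  B: {c,d}  C: {$}

FOLLOW(B) = ["c", "d"]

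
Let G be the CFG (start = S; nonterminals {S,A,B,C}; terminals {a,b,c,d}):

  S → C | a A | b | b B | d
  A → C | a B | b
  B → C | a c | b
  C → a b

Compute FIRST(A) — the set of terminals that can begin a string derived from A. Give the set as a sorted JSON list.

FIRST sets, iterate to fixpoint:
round 1:
  A via A→a B: +{a}
  A via A→b: +{b}
  B via B→a c: +{a}
  B via B→b: +{b}
  C via C→a b: +{a}
  S via S→C: +{a}
  S via S→b: +{b}
  S via S→d: +{d}
  FIRST(S)={a,b,d}  FIRST(A)={a,b}  FIRST(B)={a,b}  FIRST(C)={a}
round 2: (no change)
  FIRST(S)={a,b,d}  FIRST(A)={a,b}  FIRST(B)={a,b}  FIRST(C)={a}

FIRST(A) = ["a", "b"]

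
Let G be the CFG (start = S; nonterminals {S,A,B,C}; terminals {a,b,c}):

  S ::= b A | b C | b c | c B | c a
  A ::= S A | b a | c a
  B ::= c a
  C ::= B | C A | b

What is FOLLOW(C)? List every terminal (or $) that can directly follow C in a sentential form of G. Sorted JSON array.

Compute FIRST by fixpoint:
[1]
  A via A→b a: +{b}
  A via A→c a: +{c}
  B via B→c a: +{c}
  C via C→B: +{c}
  C via C→b: +{b}
  S via S→b A: +{b}
  S via S→c B: +{c}
  FIRST[S]={b,c}  FIRST[A]={b,c}  FIRST[B]={c}  FIRST[C]={b,c}
[2] (no change)
  FIRST[S]={b,c}  FIRST[A]={b,c}  FIRST[B]={c}  FIRST[C]={b,c}

FOLLOW sets:
FOLLOW(S) := {$}
round 1:
  A→S A: FOLLOW(S) ⊇ FIRST(A) = {b,c}; new: +{b,c}
  C→C A: FOLLOW(C) ⊇ FIRST(A) = {b,c}; new: +{b,c}
  C→C A: FOLLOW(A) ⊇ FOLLOW(C) ⊇ {b,c}; new: +{b,c}
  S→b A: FOLLOW(A) ⊇ FOLLOW(S) ⊇ {$,b,c}; new: +{$}
  S→b C: FOLLOW(C) ⊇ FOLLOW(S) ⊇ {$,b,c}; new: +{$}
  S→c B: FOLLOW(B) ⊇ FOLLOW(S) ⊇ {$,b,c}; new: +{$,b,c}
  FOLLOW(S)={$,b,c}  FOLLOW(A)={$,b,c}  FOLLOW(B)={$,b,c}  FOLLOW(C)={$,b,c}
round 2: — fixpoint
  FOLLOW(S)={$,b,c}  FOLLOW(A)={$,b,c}  FOLLOW(B)={$,b,c}  FOLLOW(C)={$,b,c}

FOLLOW(C) = ["$", "b", "c"]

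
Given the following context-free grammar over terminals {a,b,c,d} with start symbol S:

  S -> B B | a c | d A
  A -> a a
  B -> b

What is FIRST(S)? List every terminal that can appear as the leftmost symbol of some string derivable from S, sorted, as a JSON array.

Compute FIRST by fixpoint:
[1]
  A via A→a a: +{a}
  B via B→b: +{b}
  S via S→B B: +{b}
  S via S→a c: +{a}
  S via S→d A: +{d}
  S: {a,b,d}  A: {a}  B: {b}
[2] done
  S: {a,b,d}  A: {a}  B: {b}

FIRST(S) = ["a", "b", "d"]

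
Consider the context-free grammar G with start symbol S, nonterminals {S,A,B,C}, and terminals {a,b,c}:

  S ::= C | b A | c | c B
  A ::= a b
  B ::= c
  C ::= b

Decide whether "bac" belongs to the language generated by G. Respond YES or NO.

Convert to CNF:
  S -> T1 A | T2 B | b | c
  A -> T0 T1
  B -> c
  C -> b
  T0 -> a
  T1 -> b
  T2 -> c

CYK fill:
  [0..0]={C,S,T1}  "b"  orig:{C,S}
  [1..1]={T0}  "a"  orig:{}
  [2..2]={B,S,T2}  "c"  orig:{B,S}
  [0..1]=∅  "ba"
  [1..2]=∅  "ac"
  [0..2]=∅  "bac"

S ∉ T[0,2] ⇒ NO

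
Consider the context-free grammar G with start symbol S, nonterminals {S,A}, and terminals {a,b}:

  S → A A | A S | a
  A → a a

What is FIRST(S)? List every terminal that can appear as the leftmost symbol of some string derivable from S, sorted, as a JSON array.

FIRST sets, iterate to fixpoint:
round 1:
  A via A→a a: +{a}
  S via S→A A: +{a}
  S: {a}  A: {a}
round 2: — fixpoint
  S: {a}  A: {a}

FIRST(S) = ["a"]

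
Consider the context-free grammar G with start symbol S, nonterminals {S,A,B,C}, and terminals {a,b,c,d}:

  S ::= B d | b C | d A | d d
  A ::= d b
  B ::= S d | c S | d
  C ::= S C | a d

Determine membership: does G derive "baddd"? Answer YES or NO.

Convert to CNF:
  S -> B T0 | T0 A | T0 T0 | T1 C
  A -> T0 T1
  B -> S T0 | T2 S | d
  C -> S C | T3 T0
  T0 -> d
  T1 -> b
  T2 -> c
  T3 -> a

CYK fill:
  cell(0,0) b: {T1}  orig:{}
  cell(1,1) a: {T3}  orig:{}
  cell(2,2) d: {B,T0}  orig:{B}
  cell(3,3) d: {B,T0}  orig:{B}
  cell(4,4) d: {B,T0}  orig:{B}
  cell(0,1) ba: ∅
  cell(1,2) ad: {C}
  cell(2,3) dd: {S}
  cell(3,4) dd: {S}
  cell(0,2) bad: {S}
  cell(1,3) add: ∅
  cell(2,4) ddd: {B}
  cell(0,3) badd: {B}
  cell(1,4) addd: ∅
  cell(0,4) baddd: {S}

S ∈ T[0,4] ⇒ YES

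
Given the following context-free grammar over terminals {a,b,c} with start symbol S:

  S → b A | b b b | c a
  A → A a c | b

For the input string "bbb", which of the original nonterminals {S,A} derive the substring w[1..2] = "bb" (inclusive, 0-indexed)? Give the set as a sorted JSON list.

Convert to CNF:
  S -> T1 T0 | T2 A | T2 X4
  A -> A X3 | b
  T0 -> a
  T1 -> c
  T2 -> b
  X3 -> T0 T1
  X4 -> T2 T2

CYK fill — only the sub-triangle for w[1..2]:
  cell(1,1) b: {A,T2}  orig:{A}
  cell(2,2) b: {A,T2}  orig:{A}
  cell(1,2) bb: {S,X4}  orig:{S}

Original NTs in T[1,2] deriving "bb": ["S"]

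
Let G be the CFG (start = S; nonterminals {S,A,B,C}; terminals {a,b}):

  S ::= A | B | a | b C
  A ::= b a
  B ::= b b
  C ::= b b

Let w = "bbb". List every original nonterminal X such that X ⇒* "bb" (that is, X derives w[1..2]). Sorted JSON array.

CNF form of G:
  S -> T0 C | T0 T0 | T0 T1 | a
  A -> T0 T1
  B -> T0 T0
  C -> T0 T0
  T0 -> b
  T1 -> a

Fill CYK table bottom-up (cells [i..j] with 1 ≤ i ≤ j ≤ 2 only):
  [1..1]={T0}  "b"  orig:{}
  [2..2]={T0}  "b"  orig:{}
  [1..2]={B,C,S}  "bb"

Original NTs in T[1,2] deriving "bb": ["B", "C", "S"]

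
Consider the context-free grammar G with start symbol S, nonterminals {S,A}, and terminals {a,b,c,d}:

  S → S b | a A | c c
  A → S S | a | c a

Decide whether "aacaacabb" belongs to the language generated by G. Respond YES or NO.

CNF form of G:
  S -> S T2 | T0 T0 | T1 A
  A -> S S | T0 T1 | a
  T0 -> c
  T1 -> a
  T2 -> b

Fill CYK table bottom-up:
  [0..0]={A,T1}  "a"  orig:{A}
  [1..1]={A,T1}  "a"  orig:{A}
  [2..2]={T0}  "c"  orig:{}
  [3..3]={A,T1}  "a"  orig:{A}
  [4..4]={A,T1}  "a"  orig:{A}
  [5..5]={T0}  "c"  orig:{}
  [6..6]={A,T1}  "a"  orig:{A}
  [7..7]={T2}  "b"  orig:{}
  [8..8]={T2}  "b"  orig:{}
  [0..1]={S}  "aa"
  [1..2]=∅  "ac"
  [2..3]={A}  "ca"
  [3..4]={S}  "aa"
  [4..5]=∅  "ac"
  [5..6]={A}  "ca"
  [6..7]=∅  "ab"
  [7..8]=∅  "bb"
  [0..2]=∅  "aac"
  [1..3]={S}  "aca"
  [2..4]=∅  "caa"
  [3..5]=∅  "aac"
  [4..6]={S}  "aca"
  [5..7]=∅  "cab"
  [6..8]=∅  "abb"
  [0..3]=∅  "aaca"
  [1..4]=∅  "acaa"
  [2..5]=∅  "caac"
  [3..6]=∅  "aaca"
  [4..7]={S}  "acab"
  [5..8]=∅  "cabb"
  [0..4]=∅  "aacaa"
  [1..5]=∅  "acaac"
  [2..6]=∅  "caaca"
  [3..7]=∅  "aacab"
  [4..8]={S}  "acabb"
  [0..5]=∅  "aacaac"
  [1..6]={A}  "acaaca"
  [2..7]=∅  "caacab"
  [3..8]=∅  "aacabb"
  [0..6]={S}  "aacaaca"
  [1..7]={A}  "acaacab"
  [2..8]=∅  "caacabb"
  [0..7]={S}  "aacaacab"
  [1..8]={A}  "acaacabb"
  [0..8]={S}  "aacaacabb"

S ∈ T[0,8] ⇒ YES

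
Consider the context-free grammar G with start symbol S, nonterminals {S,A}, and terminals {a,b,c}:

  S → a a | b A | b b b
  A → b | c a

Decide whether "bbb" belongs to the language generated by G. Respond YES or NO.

CNF form of G:
  S -> T1 T1 | T2 A | T2 X3
  A -> T0 T1 | b
  T0 -> c
  T1 -> a
  T2 -> b
  X3 -> T2 T2

CYK fill:
  cell(0,0) b: {A,T2}  orig:{A}
  cell(1,1) b: {A,T2}  orig:{A}
  cell(2,2) b: {A,T2}  orig:{A}
  cell(0,1) bb: {S,X3}  orig:{S}
  cell(1,2) bb: {S,X3}  orig:{S}
  cell(0,2) bbb: {S}

S ∈ T[0,2] ⇒ YES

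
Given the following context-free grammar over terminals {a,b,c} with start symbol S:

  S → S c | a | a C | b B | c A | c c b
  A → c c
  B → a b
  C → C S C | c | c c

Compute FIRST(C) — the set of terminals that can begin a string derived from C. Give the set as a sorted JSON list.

FIRST sets, iterate to fixpoint:
round 1:
  A via A→c c: +{c}
  B via B→a b: +{a}
  C via C→c: +{c}
  S via S→a: +{a}
  S via S→b B: +{b}
  S via S→c A: +{c}
  FIRST(S)={a,b,c}  FIRST(A)={c}  FIRST(B)={a}  FIRST(C)={c}
round 2: — fixpoint
  FIRST(S)={a,b,c}  FIRST(A)={c}  FIRST(B)={a}  FIRST(C)={c}

FIRST(C) = ["c"]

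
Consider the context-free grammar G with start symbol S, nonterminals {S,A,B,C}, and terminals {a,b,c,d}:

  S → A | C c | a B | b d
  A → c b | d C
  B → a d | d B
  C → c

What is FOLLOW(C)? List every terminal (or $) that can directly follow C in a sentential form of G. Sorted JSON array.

Compute FIRST by fixpoint:
round 1:
  A via A→c b: +{c}
  A via A→d C: +{d}
  B via B→a d: +{a}
  B via B→d B: +{d}
  C via C→c: +{c}
  S via S→A: +{c,d}
  S via S→a B: +{a}
  S via S→b d: +{b}
  S: {a,b,c,d}  A: {c,d}  B: {a,d}  C: {c}
round 2: — fixpoint
  S: {a,b,c,d}  A: {c,d}  B: {a,d}  C: {c}

FOLLOW iteration:
initialize: $ ∈ FOLLOW(S)
[1]
  S→A: FOLLOW(A) ⊇ FOLLOW(S) ⊇ {$}; new: +{$}
  S→C c: FOLLOW(C) ⊇ FIRST(c) = {c}; new: +{c}
  S→a B: FOLLOW(B) ⊇ FOLLOW(S) ⊇ {$}; new: +{$}
  FOLLOW(S)={$}  FOLLOW(A)={$}  FOLLOW(B)={$}  FOLLOW(C)={c}
[2]
  A→d C: FOLLOW(C) ⊇ FOLLOW(A) ⊇ {$}; new: +{$}
  FOLLOW(S)={$}  FOLLOW(A)={$}  FOLLOW(B)={$}  FOLLOW(C)={$,c}
[3] (stable)
  FOLLOW(S)={$}  FOLLOW(A)={$}  FOLLOW(B)={$}  FOLLOW(C)={$,c}

FOLLOW(C) = ["$", "c"]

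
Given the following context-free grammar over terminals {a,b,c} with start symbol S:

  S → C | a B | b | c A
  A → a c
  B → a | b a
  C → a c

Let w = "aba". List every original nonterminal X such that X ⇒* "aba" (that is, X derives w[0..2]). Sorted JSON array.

CNF form of G:
  S -> T0 B | T0 T1 | T1 A | b
  A -> T0 T1
  B -> T2 T0 | a
  C -> T0 T1
  T0 -> a
  T1 -> c
  T2 -> b

CYK fill — only the sub-triangle for w[0..2]:
  [0..0]={B,T0}  "a"  orig:{B}
  [1..1]={S,T2}  "b"  orig:{S}
  [2..2]={B,T0}  "a"  orig:{B}
  [0..1]=∅  "ab"
  [1..2]={B}  "ba"
  [0..2]={S}  "aba"

Original NTs in T[0,2] deriving "aba": ["S"]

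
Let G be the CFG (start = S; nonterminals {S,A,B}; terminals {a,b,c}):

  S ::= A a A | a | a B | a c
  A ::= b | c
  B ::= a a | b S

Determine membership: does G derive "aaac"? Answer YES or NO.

CNF form of G:
  S -> A X3 | T0 B | T0 T2 | a
  A -> b | c
  B -> T0 T0 | T1 S
  T0 -> a
  T1 -> b
  T2 -> c
  X3 -> T0 A

Fill CYK table bottom-up:
  T[0,0] 'a' = {S,T0}  orig:{S}
  T[1,1] 'a' = {S,T0}  orig:{S}
  T[2,2] 'a' = {S,T0}  orig:{S}
  T[3,3] 'c' = {A,T2}  orig:{A}
  T[0,1] 'aa' = {B}
  T[1,2] 'aa' = {B}
  T[2,3] 'ac' = {S,X3}  orig:{S}
  T[0,2] 'aaa' = {S}
  T[1,3] 'aac' = ∅
  T[0,3] 'aaac' = ∅

S ∉ T[0,3] ⇒ NO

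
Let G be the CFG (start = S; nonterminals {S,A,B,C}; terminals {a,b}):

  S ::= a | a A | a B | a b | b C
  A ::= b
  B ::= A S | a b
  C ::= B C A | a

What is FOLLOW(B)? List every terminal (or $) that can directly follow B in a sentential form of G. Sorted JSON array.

FIRST iteration:
round 1:
  A via A→b: +{b}
  B via B→A S: +{b}
  B via B→a b: +{a}
  C via C→B C A: +{a,b}
  S via S→a: +{a}
  S via S→b C: +{b}
  FIRST(S)={a,b}  FIRST(A)={b}  FIRST(B)={a,b}  FIRST(C)={a,b}
round 2: (no change)
  FIRST(S)={a,b}  FIRST(A)={b}  FIRST(B)={a,b}  FIRST(C)={a,b}

FOLLOW iteration:
seed FOLLOW(S) with $
round 1:
  B→A S: FOLLOW(A) ⊇ FIRST(S) = {a,b}; new: +{a,b}
  C→B C A: FOLLOW(B) ⊇ FIRST(C) = {a,b}; new: +{a,b}
  C→B C A: FOLLOW(C) ⊇ FIRST(A) = {b}; new: +{b}
  S→a A: FOLLOW(A) ⊇ FOLLOW(S) ⊇ {$}; new: +{$}
  S→a B: FOLLOW(B) ⊇ FOLLOW(S) ⊇ {$}; new: +{$}
  S→b C: FOLLOW(C) ⊇ FOLLOW(S) ⊇ {$}; new: +{$}
  FOLLOW[S]={$}  FOLLOW[A]={$,a,b}  FOLLOW[B]={$,a,b}  FOLLOW[C]={$,b}
round 2:
  B→A S: FOLLOW(S) ⊇ FOLLOW(B) ⊇ {$,a,b}; new: +{a,b}
  S→b C: FOLLOW(C) ⊇ FOLLOW(S) ⊇ {$,a,b}; new: +{a}
  FOLLOW[S]={$,a,b}  FOLLOW[A]={$,a,b}  FOLLOW[B]={$,a,b}  FOLLOW[C]={$,a,b}
round 3: done
  FOLLOW[S]={$,a,b}  FOLLOW[A]={$,a,b}  FOLLOW[B]={$,a,b}  FOLLOW[C]={$,a,b}

FOLLOW(B) = ["$", "a", "b"]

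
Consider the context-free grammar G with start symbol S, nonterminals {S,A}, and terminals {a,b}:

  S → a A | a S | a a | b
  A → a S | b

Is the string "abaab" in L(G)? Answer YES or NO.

Convert to CNF:
  S -> T0 A | T0 S | T0 T0 | b
  A -> T0 S | b
  T0 -> a

CYK fill:
  cell(0,0) a: {T0}  orig:{}
  cell(1,1) b: {A,S}
  cell(2,2) a: {T0}  orig:{}
  cell(3,3) a: {T0}  orig:{}
  cell(4,4) b: {A,S}
  cell(0,1) ab: {A,S}
  cell(1,2) ba: ∅
  cell(2,3) aa: {S}
  cell(3,4) ab: {A,S}
  cell(0,2) aba: ∅
  cell(1,3) baa: ∅
  cell(2,4) aab: {A,S}
  cell(0,3) abaa: ∅
  cell(1,4) baab: ∅
  cell(0,4) abaab: ∅

S ∉ T[0,4] ⇒ NO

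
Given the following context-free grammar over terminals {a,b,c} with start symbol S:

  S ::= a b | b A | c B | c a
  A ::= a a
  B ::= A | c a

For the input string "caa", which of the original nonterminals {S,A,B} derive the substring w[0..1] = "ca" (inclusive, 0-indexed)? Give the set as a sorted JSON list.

Convert to CNF:
  S -> T0 T2 | T1 B | T1 T0 | T2 A
  A -> T0 T0
  B -> T0 T0 | T1 T0
  T0 -> a
  T1 -> c
  T2 -> b

CYK table (by increasing span), restricted to cells inside w[0..1]:
  T[0,0] 'c' = {T1}  orig:{}
  T[1,1] 'a' = {T0}  orig:{}
  T[0,1] 'ca' = {B,S}

Original NTs in T[0,1] deriving "ca": ["B", "S"]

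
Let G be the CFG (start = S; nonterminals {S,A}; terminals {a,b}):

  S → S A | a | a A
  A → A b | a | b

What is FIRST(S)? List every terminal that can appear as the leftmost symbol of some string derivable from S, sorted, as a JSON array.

Compute FIRST by fixpoint:
[1]
  A via A→a: +{a}
  A via A→b: +{b}
  S via S→a: +{a}
  S: {a}  A: {a,b}
[2] (no change)
  S: {a}  A: {a,b}

FIRST(S) = ["a"]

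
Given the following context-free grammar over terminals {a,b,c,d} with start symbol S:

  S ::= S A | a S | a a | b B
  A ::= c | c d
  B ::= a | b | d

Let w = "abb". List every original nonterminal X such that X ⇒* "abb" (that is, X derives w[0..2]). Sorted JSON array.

CNF form of G:
  S -> S A | T2 S | T2 T2 | T3 B
  A -> T0 T1 | c
  B -> a | b | d
  T0 -> c
  T1 -> d
  T2 -> a
  T3 -> b

CYK table (by increasing span), restricted to cells inside w[0..2]:
  cell(0,0) a: {B,T2}  orig:{B}
  cell(1,1) b: {B,T3}  orig:{B}
  cell(2,2) b: {B,T3}  orig:{B}
  cell(0,1) ab: ∅
  cell(1,2) bb: {S}
  cell(0,2) abb: {S}

Original NTs in T[0,2] deriving "abb": ["S"]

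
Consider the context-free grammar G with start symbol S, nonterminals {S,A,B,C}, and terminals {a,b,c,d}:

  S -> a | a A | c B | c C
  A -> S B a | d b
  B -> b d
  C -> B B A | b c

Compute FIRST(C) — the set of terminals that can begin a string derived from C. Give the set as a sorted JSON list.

FIRST iteration:
[1]
  A via A→d b: +{d}
  B via B→b d: +{b}
  C via C→B B A: +{b}
  S via S→a: +{a}
  S via S→c B: +{c}
  S: {a,c}  A: {d}  B: {b}  C: {b}
[2]
  A via A→S B a: +{a,c}
  S: {a,c}  A: {a,c,d}  B: {b}  C: {b}
[3] — fixpoint
  S: {a,c}  A: {a,c,d}  B: {b}  C: {b}

FIRST(C) = ["b"]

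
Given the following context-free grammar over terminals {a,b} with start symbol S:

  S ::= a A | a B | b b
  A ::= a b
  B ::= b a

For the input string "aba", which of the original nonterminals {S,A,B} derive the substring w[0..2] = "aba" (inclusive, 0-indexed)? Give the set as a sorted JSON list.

Convert to CNF:
  S -> T0 A | T0 B | T1 T1
  A -> T0 T1
  B -> T1 T0
  T0 -> a
  T1 -> b

CYK table (by increasing span) — only the sub-triangle for w[0..2]:
  [0..0]={T0}  "a"  orig:{}
  [1..1]={T1}  "b"  orig:{}
  [2..2]={T0}  "a"  orig:{}
  [0..1]={A}  "ab"
  [1..2]={B}  "ba"
  [0..2]={S}  "aba"

Original NTs in T[0,2] deriving "aba": ["S"]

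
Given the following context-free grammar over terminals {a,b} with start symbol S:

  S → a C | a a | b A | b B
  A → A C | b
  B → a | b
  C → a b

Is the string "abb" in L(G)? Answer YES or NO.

CNF form of G:
  S -> T0 C | T0 T0 | T1 A | T1 B
  A -> A C | b
  B -> a | b
  C -> T0 T1
  T0 -> a
  T1 -> b

Fill CYK table bottom-up:
  [0..0]={B,T0}  "a"  orig:{B}
  [1..1]={A,B,T1}  "b"  orig:{A,B}
  [2..2]={A,B,T1}  "b"  orig:{A,B}
  [0..1]={C}  "ab"
  [1..2]={S}  "bb"
  [0..2]=∅  "abb"

S ∉ T[0,2] ⇒ NO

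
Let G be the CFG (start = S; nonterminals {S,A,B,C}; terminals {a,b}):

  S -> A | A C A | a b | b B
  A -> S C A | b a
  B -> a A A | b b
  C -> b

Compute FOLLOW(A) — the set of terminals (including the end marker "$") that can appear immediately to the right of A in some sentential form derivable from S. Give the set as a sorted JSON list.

Compute FIRST by fixpoint:
iter 1:
  A via A→b a: +{b}
  B via B→a A A: +{a}
  B via B→b b: +{b}
  C via C→b: +{b}
  S via S→A: +{b}
  S via S→a b: +{a}
  S: {a,b}  A: {b}  B: {a,b}  C: {b}
iter 2:
  A via A→S C A: +{a}
  S: {a,b}  A: {a,b}  B: {a,b}  C: {b}
iter 3: (no change)
  S: {a,b}  A: {a,b}  B: {a,b}  C: {b}

Compute FOLLOW by fixpoint:
seed FOLLOW(S) with $
[1]
  A→S C A: FOLLOW(S) ⊇ FIRST(C) = {b}; new: +{b}
  A→S C A: FOLLOW(C) ⊇ FIRST(A) = {a,b}; new: +{a,b}
  B→a A A: FOLLOW(A) ⊇ FIRST(A) = {a,b}; new: +{a,b}
  S→A: FOLLOW(A) ⊇ FOLLOW(S) ⊇ {$,b}; new: +{$}
  S→b B: FOLLOW(B) ⊇ FOLLOW(S) ⊇ {$,b}; new: +{$,b}
  FOLLOW[S]={$,b}  FOLLOW[A]={$,a,b}  FOLLOW[B]={$,b}  FOLLOW[C]={a,b}
[2] (no change)
  FOLLOW[S]={$,b}  FOLLOW[A]={$,a,b}  FOLLOW[B]={$,b}  FOLLOW[C]={a,b}

FOLLOW(A) = ["$", "a", "b"]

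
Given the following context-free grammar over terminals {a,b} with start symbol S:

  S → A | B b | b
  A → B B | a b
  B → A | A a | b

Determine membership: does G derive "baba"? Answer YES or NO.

Convert to CNF:
  S -> B B | B T1 | T0 T1 | b
  A -> B B | T0 T1
  B -> A T0 | B B | T0 T1 | b
  T0 -> a
  T1 -> b

Fill CYK table bottom-up:
  cell(0,0) b: {B,S,T1}  orig:{B,S}
  cell(1,1) a: {T0}  orig:{}
  cell(2,2) b: {B,S,T1}  orig:{B,S}
  cell(3,3) a: {T0}  orig:{}
  cell(0,1) ba: ∅
  cell(1,2) ab: {A,B,S}
  cell(2,3) ba: ∅
  cell(0,2) bab: {A,B,S}
  cell(1,3) aba: {B}
  cell(0,3) baba: {A,B,S}

S ∈ T[0,3] ⇒ YES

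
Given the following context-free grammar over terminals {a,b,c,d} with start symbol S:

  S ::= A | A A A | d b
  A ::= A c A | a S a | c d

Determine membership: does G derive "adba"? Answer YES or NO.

CNF form of G:
  S -> A X6 | A X7 | T0 T2 | T1 X8 | T2 T3
  A -> A X4 | T0 T2 | T1 X5
  T0 -> c
  T1 -> a
  T2 -> d
  T3 -> b
  X4 -> T0 A
  X5 -> S T1
  X6 -> A A
  X7 -> T0 A
  X8 -> S T1

Fill CYK table bottom-up:
  cell(0,0) a: {T1}  orig:{}
  cell(1,1) d: {T2}  orig:{}
  cell(2,2) b: {T3}  orig:{}
  cell(3,3) a: {T1}  orig:{}
  cell(0,1) ad: ∅
  cell(1,2) db: {S}
  cell(2,3) ba: ∅
  cell(0,2) adb: ∅
  cell(1,3) dba: {X5,X8}  orig:{}
  cell(0,3) adba: {A,S}

S ∈ T[0,3] ⇒ YES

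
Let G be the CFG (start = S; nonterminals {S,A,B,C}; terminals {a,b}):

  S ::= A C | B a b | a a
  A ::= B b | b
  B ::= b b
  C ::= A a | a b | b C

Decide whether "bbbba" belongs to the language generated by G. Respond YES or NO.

Convert to CNF:
  S -> A C | B X2 | T1 T1
  A -> B T0 | b
  B -> T0 T0
  C -> A T1 | T0 C | T1 T0
  T0 -> b
  T1 -> a
  X2 -> T1 T0

CYK fill:
  [0..0]={A,T0}  "b"  orig:{A}
  [1..1]={A,T0}  "b"  orig:{A}
  [2..2]={A,T0}  "b"  orig:{A}
  [3..3]={A,T0}  "b"  orig:{A}
  [4..4]={T1}  "a"  orig:{}
  [0..1]={B}  "bb"
  [1..2]={B}  "bb"
  [2..3]={B}  "bb"
  [3..4]={C}  "ba"
  [0..2]={A}  "bbb"
  [1..3]={A}  "bbb"
  [2..4]={C,S}  "bba"
  [0..3]=∅  "bbbb"
  [1..4]={C,S}  "bbba"
  [0..4]={C,S}  "bbbba"

S ∈ T[0,4] ⇒ YES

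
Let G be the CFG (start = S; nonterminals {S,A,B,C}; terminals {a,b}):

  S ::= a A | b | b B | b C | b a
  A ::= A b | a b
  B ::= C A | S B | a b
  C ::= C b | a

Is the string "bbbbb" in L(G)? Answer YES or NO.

CNF form of G:
  S -> T0 B | T0 C | T0 T1 | T1 A | b
  A -> A T0 | T1 T0
  B -> C A | S B | T1 T0
  C -> C T0 | a
  T0 -> b
  T1 -> a

Fill CYK table bottom-up:
  T[0,0] 'b' = {S,T0}  orig:{S}
  T[1,1] 'b' = {S,T0}  orig:{S}
  T[2,2] 'b' = {S,T0}  orig:{S}
  T[3,3] 'b' = {S,T0}  orig:{S}
  T[4,4] 'b' = {S,T0}  orig:{S}
  T[0,1] 'bb' = ∅
  T[1,2] 'bb' = ∅
  T[2,3] 'bb' = ∅
  T[3,4] 'bb' = ∅
  T[0,2] 'bbb' = ∅
  T[1,3] 'bbb' = ∅
  T[2,4] 'bbb' = ∅
  T[0,3] 'bbbb' = ∅
  T[1,4] 'bbbb' = ∅
  T[0,4] 'bbbbb' = ∅

S ∉ T[0,4] ⇒ NO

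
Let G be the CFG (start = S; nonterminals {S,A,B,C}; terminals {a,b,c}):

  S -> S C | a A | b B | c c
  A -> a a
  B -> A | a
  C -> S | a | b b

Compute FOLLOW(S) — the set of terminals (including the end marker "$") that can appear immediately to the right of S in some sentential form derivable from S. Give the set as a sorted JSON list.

FIRST iteration:
round 1:
  A via A→a a: +{a}
  B via B→A: +{a}
  C via C→a: +{a}
  C via C→b b: +{b}
  S via S→a A: +{a}
  S via S→b B: +{b}
  S via S→c c: +{c}
  S: {a,b,c}  A: {a}  B: {a}  C: {a,b}
round 2:
  C via C→S: +{c}
  S: {a,b,c}  A: {a}  B: {a}  C: {a,b,c}
round 3: done
  S: {a,b,c}  A: {a}  B: {a}  C: {a,b,c}

Compute FOLLOW by fixpoint:
initialize: $ ∈ FOLLOW(S)
iter 1:
  S→S C: FOLLOW(S) ⊇ FIRST(C) = {a,b,c}; new: +{a,b,c}
  S→S C: FOLLOW(C) ⊇ FOLLOW(S) ⊇ {$,a,b,c}; new: +{$,a,b,c}
  S→a A: FOLLOW(A) ⊇ FOLLOW(S) ⊇ {$,a,b,c}; new: +{$,a,b,c}
  S→b B: FOLLOW(B) ⊇ FOLLOW(S) ⊇ {$,a,b,c}; new: +{$,a,b,c}
  FOLLOW(S)={$,a,b,c}  FOLLOW(A)={$,a,b,c}  FOLLOW(B)={$,a,b,c}  FOLLOW(C)={$,a,b,c}
iter 2: (stable)
  FOLLOW(S)={$,a,b,c}  FOLLOW(A)={$,a,b,c}  FOLLOW(B)={$,a,b,c}  FOLLOW(C)={$,a,b,c}

FOLLOW(S) = ["$", "a", "b", "c"]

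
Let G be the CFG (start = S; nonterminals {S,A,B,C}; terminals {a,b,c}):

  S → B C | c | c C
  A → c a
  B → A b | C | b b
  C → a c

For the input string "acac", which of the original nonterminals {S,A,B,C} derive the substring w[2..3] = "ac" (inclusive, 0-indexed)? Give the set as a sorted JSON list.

CNF form of G:
  S -> B C | T0 C | c
  A -> T0 T1
  B -> A T2 | T1 T0 | T2 T2
  C -> T1 T0
  T0 -> c
  T1 -> a
  T2 -> b

Fill CYK table bottom-up (cells [i..j] with 2 ≤ i ≤ j ≤ 3 only):
  T[2,2] 'a' = {T1}  orig:{}
  T[3,3] 'c' = {S,T0}  orig:{S}
  T[2,3] 'ac' = {B,C}

Original NTs in T[2,3] deriving "ac": ["B", "C"]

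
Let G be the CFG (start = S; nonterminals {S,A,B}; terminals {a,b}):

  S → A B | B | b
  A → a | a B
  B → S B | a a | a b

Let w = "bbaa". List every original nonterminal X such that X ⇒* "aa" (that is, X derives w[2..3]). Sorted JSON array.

CNF form of G:
  S -> A B | S B | T0 T0 | T0 T1 | b
  A -> T0 B | a
  B -> S B | T0 T0 | T0 T1
  T0 -> a
  T1 -> b

Fill CYK table bottom-up (cells [i..j] with 2 ≤ i ≤ j ≤ 3 only):
  cell(2,2) a: {A,T0}  orig:{A}
  cell(3,3) a: {A,T0}  orig:{A}
  cell(2,3) aa: {B,S}

Original NTs in T[2,3] deriving "aa": ["B", "S"]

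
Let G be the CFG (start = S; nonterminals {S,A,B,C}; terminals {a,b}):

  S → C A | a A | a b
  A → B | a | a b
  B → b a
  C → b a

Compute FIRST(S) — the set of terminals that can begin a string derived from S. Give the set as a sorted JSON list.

FIRST sets, iterate to fixpoint:
iter 1:
  A via A→a: +{a}
  B via B→b a: +{b}
  C via C→b a: +{b}
  S via S→C A: +{b}
  S via S→a A: +{a}
  S: {a,b}  A: {a}  B: {b}  C: {b}
iter 2:
  A via A→B: +{b}
  S: {a,b}  A: {a,b}  B: {b}  C: {b}
iter 3: done
  S: {a,b}  A: {a,b}  B: {b}  C: {b}

FIRST(S) = ["a", "b"]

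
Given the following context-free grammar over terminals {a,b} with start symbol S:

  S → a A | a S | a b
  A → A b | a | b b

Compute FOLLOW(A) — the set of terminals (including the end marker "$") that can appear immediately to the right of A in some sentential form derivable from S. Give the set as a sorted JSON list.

FIRST sets, iterate to fixpoint:
[1]
  A via A→a: +{a}
  A via A→b b: +{b}
  S via S→a A: +{a}
  S: {a}  A: {a,b}
[2] (stable)
  S: {a}  A: {a,b}

FOLLOW iteration:
initialize: $ ∈ FOLLOW(S)
pass 1:
  A→A b: FOLLOW(A) ⊇ FIRST(b) = {b}; new: +{b}
  S→a A: FOLLOW(A) ⊇ FOLLOW(S) ⊇ {$}; new: +{$}
  S: {$}  A: {$,b}
pass 2: done
  S: {$}  A: {$,b}

FOLLOW(A) = ["$", "b"]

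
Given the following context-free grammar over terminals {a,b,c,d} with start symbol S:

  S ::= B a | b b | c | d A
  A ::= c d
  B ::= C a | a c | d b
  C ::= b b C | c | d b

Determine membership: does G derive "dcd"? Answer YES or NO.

Convert to CNF:
  S -> B T2 | T1 A | T3 T3 | c
  A -> T0 T1
  B -> C T2 | T1 T3 | T2 T0
  C -> T1 T3 | T3 X4 | c
  T0 -> c
  T1 -> d
  T2 -> a
  T3 -> b
  X4 -> T3 C

CYK table (by increasing span):
  [0..0]={T1}  "d"  orig:{}
  [1..1]={C,S,T0}  "c"  orig:{C,S}
  [2..2]={T1}  "d"  orig:{}
  [0..1]=∅  "dc"
  [1..2]={A}  "cd"
  [0..2]={S}  "dcd"

S ∈ T[0,2] ⇒ YES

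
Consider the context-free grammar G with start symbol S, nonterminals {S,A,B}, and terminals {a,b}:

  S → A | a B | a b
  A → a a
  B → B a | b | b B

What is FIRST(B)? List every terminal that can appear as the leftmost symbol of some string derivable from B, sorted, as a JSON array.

FIRST iteration:
iter 1:
  A via A→a a: +{a}
  B via B→b: +{b}
  S via S→A: +{a}
  S: {a}  A: {a}  B: {b}
iter 2: (no change)
  S: {a}  A: {a}  B: {b}

FIRST(B) = ["b"]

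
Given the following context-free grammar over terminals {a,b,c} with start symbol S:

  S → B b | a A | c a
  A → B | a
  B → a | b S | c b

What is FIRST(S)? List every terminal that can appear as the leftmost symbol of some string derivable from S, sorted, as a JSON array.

FIRST iteration:
round 1:
  A via A→a: +{a}
  B via B→a: +{a}
  B via B→b S: +{b}
  B via B→c b: +{c}
  S via S→B b: +{a,b,c}
  S: {a,b,c}  A: {a}  B: {a,b,c}
round 2:
  A via A→B: +{b,c}
  S: {a,b,c}  A: {a,b,c}  B: {a,b,c}
round 3: — fixpoint
  S: {a,b,c}  A: {a,b,c}  B: {a,b,c}

FIRST(S) = ["a", "b", "c"]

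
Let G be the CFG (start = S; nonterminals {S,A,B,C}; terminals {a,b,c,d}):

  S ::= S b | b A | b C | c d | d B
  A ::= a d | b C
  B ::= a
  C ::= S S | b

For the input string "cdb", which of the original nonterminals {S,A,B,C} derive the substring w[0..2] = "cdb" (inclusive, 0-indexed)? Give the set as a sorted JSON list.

CNF form of G:
  S -> S T2 | T1 B | T2 A | T2 C | T3 T1
  A -> T0 T1 | T2 C
  B -> a
  C -> S S | b
  T0 -> a
  T1 -> d
  T2 -> b
  T3 -> c

Fill CYK table bottom-up — only the sub-triangle for w[0..2]:
  cell(0,0) c: {T3}  orig:{}
  cell(1,1) d: {T1}  orig:{}
  cell(2,2) b: {C,T2}  orig:{C}
  cell(0,1) cd: {S}
  cell(1,2) db: ∅
  cell(0,2) cdb: {S}

Original NTs in T[0,2] deriving "cdb": ["S"]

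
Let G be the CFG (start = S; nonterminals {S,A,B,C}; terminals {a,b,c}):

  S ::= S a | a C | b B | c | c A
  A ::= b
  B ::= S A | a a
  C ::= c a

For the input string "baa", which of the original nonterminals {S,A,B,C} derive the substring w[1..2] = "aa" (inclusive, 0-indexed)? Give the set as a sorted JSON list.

Convert to CNF:
  S -> S T0 | T0 C | T1 A | T2 B | c
  A -> b
  B -> S A | T0 T0
  C -> T1 T0
  T0 -> a
  T1 -> c
  T2 -> b

CYK fill — only the sub-triangle for w[1..2]:
  T[1,1] 'a' = {T0}  orig:{}
  T[2,2] 'a' = {T0}  orig:{}
  T[1,2] 'aa' = {B}

Original NTs in T[1,2] deriving "aa": ["B"]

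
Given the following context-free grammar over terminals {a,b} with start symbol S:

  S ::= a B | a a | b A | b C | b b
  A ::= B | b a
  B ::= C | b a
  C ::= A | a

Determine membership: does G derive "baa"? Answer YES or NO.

Convert to CNF:
  S -> T0 A | T0 C | T0 T0 | T1 B | T1 T1
  A -> T0 T1 | a
  B -> T0 T1 | a
  C -> T0 T1 | a
  T0 -> b
  T1 -> a

Fill CYK table bottom-up:
  cell(0,0) b: {T0}  orig:{}
  cell(1,1) a: {A,B,C,T1}  orig:{A,B,C}
  cell(2,2) a: {A,B,C,T1}  orig:{A,B,C}
  cell(0,1) ba: {A,B,C,S}
  cell(1,2) aa: {S}
  cell(0,2) baa: ∅

S ∉ T[0,2] ⇒ NO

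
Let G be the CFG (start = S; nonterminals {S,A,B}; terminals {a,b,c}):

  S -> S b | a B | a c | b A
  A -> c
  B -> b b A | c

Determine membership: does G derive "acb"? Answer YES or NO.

Convert to CNF:
  S -> S T0 | T0 A | T1 B | T1 T2
  A -> c
  B -> T0 X3 | c
  T0 -> b
  T1 -> a
  T2 -> c
  X3 -> T0 A

CYK fill:
  T[0,0] 'a' = {T1}  orig:{}
  T[1,1] 'c' = {A,B,T2}  orig:{A,B}
  T[2,2] 'b' = {T0}  orig:{}
  T[0,1] 'ac' = {S}
  T[1,2] 'cb' = ∅
  T[0,2] 'acb' = {S}

S ∈ T[0,2] ⇒ YES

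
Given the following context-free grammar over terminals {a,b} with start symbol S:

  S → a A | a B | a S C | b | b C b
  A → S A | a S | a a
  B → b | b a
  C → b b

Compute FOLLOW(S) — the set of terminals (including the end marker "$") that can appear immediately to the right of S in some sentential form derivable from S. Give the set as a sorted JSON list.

Compute FIRST by fixpoint:
[1]
  A via A→a S: +{a}
  B via B→b: +{b}
  C via C→b b: +{b}
  S via S→a A: +{a}
  S via S→b: +{b}
  FIRST(S)={a,b}  FIRST(A)={a}  FIRST(B)={b}  FIRST(C)={b}
[2]
  A via A→S A: +{b}
  FIRST(S)={a,b}  FIRST(A)={a,b}  FIRST(B)={b}  FIRST(C)={b}
[3] — fixpoint
  FIRST(S)={a,b}  FIRST(A)={a,b}  FIRST(B)={b}  FIRST(C)={b}

Compute FOLLOW by fixpoint:
seed FOLLOW(S) with $
iter 1:
  A→S A: FOLLOW(S) ⊇ FIRST(A) = {a,b}; new: +{a,b}
  S→a A: FOLLOW(A) ⊇ FOLLOW(S) ⊇ {$,a,b}; new: +{$,a,b}
  S→a B: FOLLOW(B) ⊇ FOLLOW(S) ⊇ {$,a,b}; new: +{$,a,b}
  S→a S C: FOLLOW(C) ⊇ FOLLOW(S) ⊇ {$,a,b}; new: +{$,a,b}
  FOLLOW[S]={$,a,b}  FOLLOW[A]={$,a,b}  FOLLOW[B]={$,a,b}  FOLLOW[C]={$,a,b}
iter 2: (stable)
  FOLLOW[S]={$,a,b}  FOLLOW[A]={$,a,b}  FOLLOW[B]={$,a,b}  FOLLOW[C]={$,a,b}

FOLLOW(S) = ["$", "a", "b"]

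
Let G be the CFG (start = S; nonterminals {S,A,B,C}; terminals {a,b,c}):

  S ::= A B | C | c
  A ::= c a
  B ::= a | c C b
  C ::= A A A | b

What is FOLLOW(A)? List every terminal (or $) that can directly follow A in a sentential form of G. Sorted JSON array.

FIRST iteration:
[1]
  A via A→c a: +{c}
  B via B→a: +{a}
  B via B→c C b: +{c}
  C via C→A A A: +{c}
  C via C→b: +{b}
  S via S→A B: +{c}
  S via S→C: +{b}
  FIRST(S)={b,c}  FIRST(A)={c}  FIRST(B)={a,c}  FIRST(C)={b,c}
[2] (no change)
  FIRST(S)={b,c}  FIRST(A)={c}  FIRST(B)={a,c}  FIRST(C)={b,c}

Compute FOLLOW by fixpoint:
FOLLOW(S) := {$}
[1]
  B→c C b: FOLLOW(C) ⊇ FIRST(b) = {b}; new: +{b}
  C→A A A: FOLLOW(A) ⊇ FIRST(A) = {c}; new: +{c}
  C→A A A: FOLLOW(A) ⊇ FOLLOW(C) ⊇ {b}; new: +{b}
  S→A B: FOLLOW(A) ⊇ FIRST(B) = {a,c}; new: +{a}
  S→A B: FOLLOW(B) ⊇ FOLLOW(S) ⊇ {$}; new: +{$}
  S→C: FOLLOW(C) ⊇ FOLLOW(S) ⊇ {$}; new: +{$}
  FOLLOW[S]={$}  FOLLOW[A]={a,b,c}  FOLLOW[B]={$}  FOLLOW[C]={$,b}
[2]
  C→A A A: FOLLOW(A) ⊇ FOLLOW(C) ⊇ {$,b}; new: +{$}
  FOLLOW[S]={$}  FOLLOW[A]={$,a,b,c}  FOLLOW[B]={$}  FOLLOW[C]={$,b}
[3] (stable)
  FOLLOW[S]={$}  FOLLOW[A]={$,a,b,c}  FOLLOW[B]={$}  FOLLOW[C]={$,b}

FOLLOW(A) = ["$", "a", "b", "c"]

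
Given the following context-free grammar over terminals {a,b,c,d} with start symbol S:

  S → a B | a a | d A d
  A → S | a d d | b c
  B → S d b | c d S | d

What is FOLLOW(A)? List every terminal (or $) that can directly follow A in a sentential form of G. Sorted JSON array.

FIRST sets, iterate to fixpoint:
iter 1:
  A via A→a d d: +{a}
  A via A→b c: +{b}
  B via B→c d S: +{c}
  B via B→d: +{d}
  S via S→a B: +{a}
  S via S→d A d: +{d}
  FIRST[S]={a,d}  FIRST[A]={a,b}  FIRST[B]={c,d}
iter 2:
  A via A→S: +{d}
  B via B→S d b: +{a}
  FIRST[S]={a,d}  FIRST[A]={a,b,d}  FIRST[B]={a,c,d}
iter 3: done
  FIRST[S]={a,d}  FIRST[A]={a,b,d}  FIRST[B]={a,c,d}

Compute FOLLOW by fixpoint:
FOLLOW(S) := {$}
iter 1:
  B→S d b: FOLLOW(S) ⊇ FIRST(d) = {d}; new: +{d}
  S→a B: FOLLOW(B) ⊇ FOLLOW(S) ⊇ {$,d}; new: +{$,d}
  S→d A d: FOLLOW(A) ⊇ FIRST(d) = {d}; new: +{d}
  FOLLOW(S)={$,d}  FOLLOW(A)={d}  FOLLOW(B)={$,d}
iter 2: (no change)
  FOLLOW(S)={$,d}  FOLLOW(A)={d}  FOLLOW(B)={$,d}

FOLLOW(A) = ["d"]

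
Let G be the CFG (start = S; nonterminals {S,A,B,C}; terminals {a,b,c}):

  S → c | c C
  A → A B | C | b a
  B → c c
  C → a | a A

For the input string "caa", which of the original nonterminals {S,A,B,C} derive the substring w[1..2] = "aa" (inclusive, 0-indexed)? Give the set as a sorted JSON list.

Convert to CNF:
  S -> T2 C | c
  A -> A B | T0 A | T1 T0 | a
  B -> T2 T2
  C -> T0 A | a
  T0 -> a
  T1 -> b
  T2 -> c

CYK fill — only the sub-triangle for w[1..2]:
  cell(1,1) a: {A,C,T0}  orig:{A,C}
  cell(2,2) a: {A,C,T0}  orig:{A,C}
  cell(1,2) aa: {A,C}

Original NTs in T[1,2] deriving "aa": ["A", "C"]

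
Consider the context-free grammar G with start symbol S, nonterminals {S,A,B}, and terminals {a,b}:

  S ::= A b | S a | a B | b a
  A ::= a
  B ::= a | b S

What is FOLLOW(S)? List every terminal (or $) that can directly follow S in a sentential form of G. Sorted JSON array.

FIRST sets, iterate to fixpoint:
pass 1:
  A via A→a: +{a}
  B via B→a: +{a}
  B via B→b S: +{b}
  S via S→A b: +{a}
  S via S→b a: +{b}
  FIRST[S]={a,b}  FIRST[A]={a}  FIRST[B]={a,b}
pass 2: (no change)
  FIRST[S]={a,b}  FIRST[A]={a}  FIRST[B]={a,b}

Compute FOLLOW by fixpoint:
seed FOLLOW(S) with $
pass 1:
  S→A b: FOLLOW(A) ⊇ FIRST(b) = {b}; new: +{b}
  S→S a: FOLLOW(S) ⊇ FIRST(a) = {a}; new: +{a}
  S→a B: FOLLOW(B) ⊇ FOLLOW(S) ⊇ {$,a}; new: +{$,a}
  FOLLOW(S)={$,a}  FOLLOW(A)={b}  FOLLOW(B)={$,a}
pass 2: (stable)
  FOLLOW(S)={$,a}  FOLLOW(A)={b}  FOLLOW(B)={$,a}

FOLLOW(S) = ["$", "a"]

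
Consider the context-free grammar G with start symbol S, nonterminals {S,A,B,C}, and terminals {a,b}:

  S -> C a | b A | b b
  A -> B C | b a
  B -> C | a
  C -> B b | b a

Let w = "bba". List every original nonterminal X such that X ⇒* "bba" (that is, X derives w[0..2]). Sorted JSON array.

CNF form of G:
  S -> C T1 | T0 A | T0 T0
  A -> B C | T0 T1
  B -> B T0 | T0 T1 | a
  C -> B T0 | T0 T1
  T0 -> b
  T1 -> a

Fill CYK table bottom-up (cells [i..j] with 0 ≤ i ≤ j ≤ 2 only):
  T[0,0] 'b' = {T0}  orig:{}
  T[1,1] 'b' = {T0}  orig:{}
  T[2,2] 'a' = {B,T1}  orig:{B}
  T[0,1] 'bb' = {S}
  T[1,2] 'ba' = {A,B,C}
  T[0,2] 'bba' = {S}

Original NTs in T[0,2] deriving "bba": ["S"]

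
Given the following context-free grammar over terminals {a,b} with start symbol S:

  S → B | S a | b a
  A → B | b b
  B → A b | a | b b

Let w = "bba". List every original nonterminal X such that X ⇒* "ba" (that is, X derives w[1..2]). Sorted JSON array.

Convert to CNF:
  S -> A T0 | S T1 | T0 T0 | T0 T1 | a
  A -> A T0 | T0 T0 | a
  B -> A T0 | T0 T0 | a
  T0 -> b
  T1 -> a

Fill CYK table bottom-up (cells [i..j] with 1 ≤ i ≤ j ≤ 2 only):
  [1..1]={T0}  "b"  orig:{}
  [2..2]={A,B,S,T1}  "a"  orig:{A,B,S}
  [1..2]={S}  "ba"

Original NTs in T[1,2] deriving "ba": ["S"]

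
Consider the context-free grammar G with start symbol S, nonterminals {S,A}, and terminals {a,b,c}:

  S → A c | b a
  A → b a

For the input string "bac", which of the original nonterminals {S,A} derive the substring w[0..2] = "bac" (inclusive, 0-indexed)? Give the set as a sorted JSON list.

CNF form of G:
  S -> A T2 | T0 T1
  A -> T0 T1
  T0 -> b
  T1 -> a
  T2 -> c

CYK table (by increasing span) — only the sub-triangle for w[0..2]:
  T[0,0] 'b' = {T0}  orig:{}
  T[1,1] 'a' = {T1}  orig:{}
  T[2,2] 'c' = {T2}  orig:{}
  T[0,1] 'ba' = {A,S}
  T[1,2] 'ac' = ∅
  T[0,2] 'bac' = {S}

Original NTs in T[0,2] deriving "bac": ["S"]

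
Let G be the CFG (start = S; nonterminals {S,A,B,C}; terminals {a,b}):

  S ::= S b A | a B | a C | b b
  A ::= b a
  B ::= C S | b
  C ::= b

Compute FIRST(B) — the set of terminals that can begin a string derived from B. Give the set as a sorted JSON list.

Compute FIRST by fixpoint:
[1]
  A via A→b a: +{b}
  B via B→b: +{b}
  C via C→b: +{b}
  S via S→a B: +{a}
  S via S→b b: +{b}
  FIRST(S)={a,b}  FIRST(A)={b}  FIRST(B)={b}  FIRST(C)={b}
[2] (no change)
  FIRST(S)={a,b}  FIRST(A)={b}  FIRST(B)={b}  FIRST(C)={b}

FIRST(B) = ["b"]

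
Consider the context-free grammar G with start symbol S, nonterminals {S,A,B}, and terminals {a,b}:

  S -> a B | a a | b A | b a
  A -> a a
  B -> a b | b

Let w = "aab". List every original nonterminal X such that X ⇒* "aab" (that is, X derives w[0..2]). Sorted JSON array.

CNF form of G:
  S -> T0 B | T0 T0 | T1 A | T1 T0
  A -> T0 T0
  B -> T0 T1 | b
  T0 -> a
  T1 -> b

CYK fill — only the sub-triangle for w[0..2]:
  T[0,0] 'a' = {T0}  orig:{}
  T[1,1] 'a' = {T0}  orig:{}
  T[2,2] 'b' = {B,T1}  orig:{B}
  T[0,1] 'aa' = {A,S}
  T[1,2] 'ab' = {B,S}
  T[0,2] 'aab' = {S}

Original NTs in T[0,2] deriving "aab": ["S"]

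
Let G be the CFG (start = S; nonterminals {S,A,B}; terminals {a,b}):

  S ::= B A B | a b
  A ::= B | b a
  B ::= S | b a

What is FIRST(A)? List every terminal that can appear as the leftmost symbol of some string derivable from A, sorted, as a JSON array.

FIRST iteration:
pass 1:
  A via A→b a: +{b}
  B via B→b a: +{b}
  S via S→B A B: +{b}
  S via S→a b: +{a}
  S: {a,b}  A: {b}  B: {b}
pass 2:
  B via B→S: +{a}
  S: {a,b}  A: {b}  B: {a,b}
pass 3:
  A via A→B: +{a}
  S: {a,b}  A: {a,b}  B: {a,b}
pass 4: (stable)
  S: {a,b}  A: {a,b}  B: {a,b}

FIRST(A) = ["a", "b"]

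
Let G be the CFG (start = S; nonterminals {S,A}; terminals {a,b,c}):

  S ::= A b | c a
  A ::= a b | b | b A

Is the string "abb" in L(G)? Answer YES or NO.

Convert to CNF:
  S -> A T1 | T2 T0
  A -> T0 T1 | T1 A | b
  T0 -> a
  T1 -> b
  T2 -> c

CYK table (by increasing span):
  [0..0]={T0}  "a"  orig:{}
  [1..1]={A,T1}  "b"  orig:{A}
  [2..2]={A,T1}  "b"  orig:{A}
  [0..1]={A}  "ab"
  [1..2]={A,S}  "bb"
  [0..2]={S}  "abb"

S ∈ T[0,2] ⇒ YES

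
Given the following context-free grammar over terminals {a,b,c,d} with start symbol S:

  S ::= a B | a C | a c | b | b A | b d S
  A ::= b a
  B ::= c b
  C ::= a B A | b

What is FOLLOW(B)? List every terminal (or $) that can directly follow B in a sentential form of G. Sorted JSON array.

FIRST sets, iterate to fixpoint:
[1]
  A via A→b a: +{b}
  B via B→c b: +{c}
  C via C→a B A: +{a}
  C via C→b: +{b}
  S via S→a B: +{a}
  S via S→b: +{b}
  FIRST(S)={a,b}  FIRST(A)={b}  FIRST(B)={c}  FIRST(C)={a,b}
[2] (no change)
  FIRST(S)={a,b}  FIRST(A)={b}  FIRST(B)={c}  FIRST(C)={a,b}

FOLLOW iteration:
initialize: $ ∈ FOLLOW(S)
pass 1:
  C→a B A: FOLLOW(B) ⊇ FIRST(A) = {b}; new: +{b}
  S→a B: FOLLOW(B) ⊇ FOLLOW(S) ⊇ {$}; new: +{$}
  S→a C: FOLLOW(C) ⊇ FOLLOW(S) ⊇ {$}; new: +{$}
  S→b A: FOLLOW(A) ⊇ FOLLOW(S) ⊇ {$}; new: +{$}
  FOLLOW[S]={$}  FOLLOW[A]={$}  FOLLOW[B]={$,b}  FOLLOW[C]={$}
pass 2: — fixpoint
  FOLLOW[S]={$}  FOLLOW[A]={$}  FOLLOW[B]={$,b}  FOLLOW[C]={$}

FOLLOW(B) = ["$", "b"]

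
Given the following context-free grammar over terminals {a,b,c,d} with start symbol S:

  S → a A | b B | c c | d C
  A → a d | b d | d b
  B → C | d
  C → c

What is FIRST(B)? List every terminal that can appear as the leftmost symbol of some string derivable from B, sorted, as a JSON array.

FIRST sets, iterate to fixpoint:
round 1:
  A via A→a d: +{a}
  A via A→b d: +{b}
  A via A→d b: +{d}
  B via B→d: +{d}
  C via C→c: +{c}
  S via S→a A: +{a}
  S via S→b B: +{b}
  S via S→c c: +{c}
  S via S→d C: +{d}
  S: {a,b,c,d}  A: {a,b,d}  B: {d}  C: {c}
round 2:
  B via B→C: +{c}
  S: {a,b,c,d}  A: {a,b,d}  B: {c,d}  C: {c}
round 3: (stable)
  S: {a,b,c,d}  A: {a,b,d}  B: {c,d}  C: {c}

FIRST(B) = ["c", "d"]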